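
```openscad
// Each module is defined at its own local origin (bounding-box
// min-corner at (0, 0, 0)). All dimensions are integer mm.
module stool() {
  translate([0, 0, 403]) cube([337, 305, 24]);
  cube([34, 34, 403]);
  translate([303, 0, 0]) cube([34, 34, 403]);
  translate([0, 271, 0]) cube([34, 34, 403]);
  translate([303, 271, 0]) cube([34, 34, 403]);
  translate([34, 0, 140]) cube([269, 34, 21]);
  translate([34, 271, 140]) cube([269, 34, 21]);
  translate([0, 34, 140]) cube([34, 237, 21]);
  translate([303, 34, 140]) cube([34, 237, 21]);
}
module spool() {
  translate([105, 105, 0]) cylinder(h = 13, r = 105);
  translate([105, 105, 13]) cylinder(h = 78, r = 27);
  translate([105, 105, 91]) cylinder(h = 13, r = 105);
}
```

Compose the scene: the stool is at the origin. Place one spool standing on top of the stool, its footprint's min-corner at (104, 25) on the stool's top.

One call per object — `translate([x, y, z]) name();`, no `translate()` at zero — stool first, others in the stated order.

stool();
translate([104, 25, 427]) spool();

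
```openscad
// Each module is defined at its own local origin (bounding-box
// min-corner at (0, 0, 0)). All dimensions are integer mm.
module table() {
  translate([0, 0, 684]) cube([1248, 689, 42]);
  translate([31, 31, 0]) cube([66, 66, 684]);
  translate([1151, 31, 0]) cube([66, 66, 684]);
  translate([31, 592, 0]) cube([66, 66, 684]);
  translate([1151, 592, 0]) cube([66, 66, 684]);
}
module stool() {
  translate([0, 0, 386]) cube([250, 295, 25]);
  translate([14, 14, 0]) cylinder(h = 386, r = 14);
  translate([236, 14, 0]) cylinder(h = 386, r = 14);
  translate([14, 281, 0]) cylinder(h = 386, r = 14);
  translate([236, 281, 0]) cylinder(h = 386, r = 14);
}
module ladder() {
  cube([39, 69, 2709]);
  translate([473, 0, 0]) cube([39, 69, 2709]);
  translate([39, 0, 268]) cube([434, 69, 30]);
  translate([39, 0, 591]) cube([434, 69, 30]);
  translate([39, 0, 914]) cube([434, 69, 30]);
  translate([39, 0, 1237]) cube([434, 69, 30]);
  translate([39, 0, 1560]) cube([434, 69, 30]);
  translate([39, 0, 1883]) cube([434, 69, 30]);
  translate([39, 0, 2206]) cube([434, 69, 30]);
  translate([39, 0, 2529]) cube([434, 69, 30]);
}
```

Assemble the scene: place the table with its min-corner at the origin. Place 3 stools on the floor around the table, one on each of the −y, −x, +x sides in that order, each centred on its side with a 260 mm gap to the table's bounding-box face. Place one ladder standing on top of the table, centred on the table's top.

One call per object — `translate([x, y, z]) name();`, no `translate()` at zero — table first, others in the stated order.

table();
translate([499, -555, 0]) stool();
translate([-510, 197, 0]) stool();
translate([1508, 197, 0]) stool();
translate([368, 310, 726]) ladder();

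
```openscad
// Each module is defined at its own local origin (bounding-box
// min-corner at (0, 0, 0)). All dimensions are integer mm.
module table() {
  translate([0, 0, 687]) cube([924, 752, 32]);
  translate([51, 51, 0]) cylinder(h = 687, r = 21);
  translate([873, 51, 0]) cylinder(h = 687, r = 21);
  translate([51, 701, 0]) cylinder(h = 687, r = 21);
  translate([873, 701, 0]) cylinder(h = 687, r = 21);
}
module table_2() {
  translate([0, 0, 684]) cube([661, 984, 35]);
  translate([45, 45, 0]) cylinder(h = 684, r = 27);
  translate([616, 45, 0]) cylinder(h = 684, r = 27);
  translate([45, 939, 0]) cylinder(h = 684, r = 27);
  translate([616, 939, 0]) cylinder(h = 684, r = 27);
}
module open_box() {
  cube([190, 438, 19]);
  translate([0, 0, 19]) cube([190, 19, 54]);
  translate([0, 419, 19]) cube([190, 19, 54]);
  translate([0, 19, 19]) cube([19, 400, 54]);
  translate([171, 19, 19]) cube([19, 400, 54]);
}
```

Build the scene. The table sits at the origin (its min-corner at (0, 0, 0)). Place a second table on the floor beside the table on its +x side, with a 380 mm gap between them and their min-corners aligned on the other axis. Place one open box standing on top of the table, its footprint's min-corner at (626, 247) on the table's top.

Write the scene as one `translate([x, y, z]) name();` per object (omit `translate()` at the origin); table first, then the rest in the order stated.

table();
translate([1304, 0, 0]) table_2();
translate([626, 247, 719]) open_box();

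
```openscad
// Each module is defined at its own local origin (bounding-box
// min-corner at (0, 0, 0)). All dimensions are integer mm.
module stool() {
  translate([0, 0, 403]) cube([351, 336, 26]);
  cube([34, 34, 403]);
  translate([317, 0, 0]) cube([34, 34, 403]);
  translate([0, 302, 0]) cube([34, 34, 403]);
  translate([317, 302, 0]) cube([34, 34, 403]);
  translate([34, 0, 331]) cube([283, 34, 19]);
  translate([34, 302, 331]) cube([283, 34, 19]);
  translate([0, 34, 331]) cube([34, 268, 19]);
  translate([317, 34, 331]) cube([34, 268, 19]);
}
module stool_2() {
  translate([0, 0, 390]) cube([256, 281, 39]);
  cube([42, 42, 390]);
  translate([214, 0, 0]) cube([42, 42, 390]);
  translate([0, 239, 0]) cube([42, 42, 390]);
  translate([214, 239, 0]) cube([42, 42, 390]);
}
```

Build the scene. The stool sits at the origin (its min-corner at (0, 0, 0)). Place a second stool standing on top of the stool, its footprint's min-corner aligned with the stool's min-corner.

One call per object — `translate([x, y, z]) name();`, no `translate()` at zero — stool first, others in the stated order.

stool();
translate([0, 0, 429]) stool_2();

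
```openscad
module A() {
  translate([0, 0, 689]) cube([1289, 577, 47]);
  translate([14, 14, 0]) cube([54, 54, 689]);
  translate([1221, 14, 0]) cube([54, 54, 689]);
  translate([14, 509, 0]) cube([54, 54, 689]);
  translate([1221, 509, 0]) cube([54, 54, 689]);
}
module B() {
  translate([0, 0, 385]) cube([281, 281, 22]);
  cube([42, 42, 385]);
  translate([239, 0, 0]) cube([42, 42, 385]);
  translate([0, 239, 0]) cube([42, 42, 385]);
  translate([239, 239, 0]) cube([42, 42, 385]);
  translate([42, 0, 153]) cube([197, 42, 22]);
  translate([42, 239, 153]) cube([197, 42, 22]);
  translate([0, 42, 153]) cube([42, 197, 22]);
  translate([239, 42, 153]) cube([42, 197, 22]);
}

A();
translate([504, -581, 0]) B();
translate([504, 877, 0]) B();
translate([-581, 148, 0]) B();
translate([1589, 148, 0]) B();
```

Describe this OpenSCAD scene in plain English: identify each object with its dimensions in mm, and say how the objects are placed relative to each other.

A is a rectangular dining table. The top is 1289×577×47 mm with its upper surface at z = 736 mm. It stands on four 54×54 mm square legs, each inset 14 mm from the nearest pair of top edges, running from the floor to the underside of the top.

B is a four-legged stool. The seat is 281×281 mm, 22 mm thick, top at z = 407 mm. It stands on four square legs, each 42×42 mm in cross-section, from z = 0 to the seat underside, each flush with a corner of the seat. Four stretchers, 42 mm wide and 22 mm tall, connect adjacent legs with their undersides at z = 153 mm, each running between the inner faces of the legs it joins and aligned with the legs' outer faces on the other axis.

Four stools sit around the table at the −y, +y, −x, +x sides.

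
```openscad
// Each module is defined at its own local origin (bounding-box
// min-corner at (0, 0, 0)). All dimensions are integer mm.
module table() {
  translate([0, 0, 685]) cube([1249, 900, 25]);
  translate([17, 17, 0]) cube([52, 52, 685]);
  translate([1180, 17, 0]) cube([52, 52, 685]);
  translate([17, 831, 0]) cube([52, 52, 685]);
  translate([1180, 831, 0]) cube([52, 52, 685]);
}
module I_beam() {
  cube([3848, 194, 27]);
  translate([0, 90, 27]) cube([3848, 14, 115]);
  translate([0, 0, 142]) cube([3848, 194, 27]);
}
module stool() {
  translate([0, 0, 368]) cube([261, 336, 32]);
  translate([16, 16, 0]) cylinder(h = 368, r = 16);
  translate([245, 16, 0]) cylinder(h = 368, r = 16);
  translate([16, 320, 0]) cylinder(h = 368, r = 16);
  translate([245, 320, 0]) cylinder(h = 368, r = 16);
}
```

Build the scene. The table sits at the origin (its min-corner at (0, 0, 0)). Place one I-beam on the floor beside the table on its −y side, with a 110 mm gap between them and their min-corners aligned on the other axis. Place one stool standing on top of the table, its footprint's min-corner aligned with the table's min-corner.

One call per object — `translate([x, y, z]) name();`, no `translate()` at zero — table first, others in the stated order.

table();
translate([0, -304, 0]) I_beam();
translate([0, 0, 710]) stool();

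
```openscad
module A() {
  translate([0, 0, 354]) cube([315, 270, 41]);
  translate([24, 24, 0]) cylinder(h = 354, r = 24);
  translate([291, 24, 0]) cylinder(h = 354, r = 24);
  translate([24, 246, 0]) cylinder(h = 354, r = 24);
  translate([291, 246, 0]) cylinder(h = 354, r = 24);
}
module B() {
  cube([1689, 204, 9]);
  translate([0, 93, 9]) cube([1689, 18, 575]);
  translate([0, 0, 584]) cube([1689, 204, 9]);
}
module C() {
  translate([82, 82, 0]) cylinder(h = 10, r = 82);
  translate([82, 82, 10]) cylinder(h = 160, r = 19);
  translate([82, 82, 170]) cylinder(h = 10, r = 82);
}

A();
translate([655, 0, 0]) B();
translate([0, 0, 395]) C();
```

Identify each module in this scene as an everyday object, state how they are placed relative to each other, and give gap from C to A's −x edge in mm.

A is a stool. B is an I-beam. C is a spool. The I-beam is on the floor beside the stool on its +x side. The spool is on top of the stool. The gap from the spool to the stool's −x edge is 0 mm.

The spool's min-x is at 0; the stool's min-x is 0; gap = 0 mm.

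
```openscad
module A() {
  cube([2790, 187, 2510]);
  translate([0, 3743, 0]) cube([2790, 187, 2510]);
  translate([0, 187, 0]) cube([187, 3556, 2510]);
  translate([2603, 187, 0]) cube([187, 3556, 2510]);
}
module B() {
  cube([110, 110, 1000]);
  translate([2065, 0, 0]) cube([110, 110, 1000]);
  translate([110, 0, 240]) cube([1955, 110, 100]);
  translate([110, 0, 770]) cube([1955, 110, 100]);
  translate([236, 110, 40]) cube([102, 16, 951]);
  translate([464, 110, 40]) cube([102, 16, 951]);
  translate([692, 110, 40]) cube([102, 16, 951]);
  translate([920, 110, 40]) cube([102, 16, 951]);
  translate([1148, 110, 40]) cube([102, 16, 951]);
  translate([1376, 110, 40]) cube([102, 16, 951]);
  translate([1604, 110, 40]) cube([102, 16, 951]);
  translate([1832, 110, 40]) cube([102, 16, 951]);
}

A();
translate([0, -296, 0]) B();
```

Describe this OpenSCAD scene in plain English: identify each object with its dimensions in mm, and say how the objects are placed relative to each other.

A is a box-shaped house frame (walls only): outside footprint 2790×3930 mm, wall height 2510 mm, wall thickness 187 mm. The two y-facing walls run the full x-width; the two x-facing walls fit between the inner faces of the y-facing walls.

B is a fence section. Two 110×110 mm posts, 1000 mm tall, stand on the floor with a clear span of 1955 mm between their inner faces. Two horizontal rails of 110×100 mm section span the gap between the posts with their undersides at z = 240 mm and z = 770 mm, flush with the posts' −y face. 8 pickets, each 102 mm wide, 16 mm thick and 951 mm tall, are fixed to the +y face of the rails with their bottoms at z = 40 mm, evenly spaced across the span with equal gaps (rounded down to the nearest mm) at the −x end and between each pair — any rounding remainder accumulates at the +x end.

The fence section is on the floor beside the house frame on its −y side.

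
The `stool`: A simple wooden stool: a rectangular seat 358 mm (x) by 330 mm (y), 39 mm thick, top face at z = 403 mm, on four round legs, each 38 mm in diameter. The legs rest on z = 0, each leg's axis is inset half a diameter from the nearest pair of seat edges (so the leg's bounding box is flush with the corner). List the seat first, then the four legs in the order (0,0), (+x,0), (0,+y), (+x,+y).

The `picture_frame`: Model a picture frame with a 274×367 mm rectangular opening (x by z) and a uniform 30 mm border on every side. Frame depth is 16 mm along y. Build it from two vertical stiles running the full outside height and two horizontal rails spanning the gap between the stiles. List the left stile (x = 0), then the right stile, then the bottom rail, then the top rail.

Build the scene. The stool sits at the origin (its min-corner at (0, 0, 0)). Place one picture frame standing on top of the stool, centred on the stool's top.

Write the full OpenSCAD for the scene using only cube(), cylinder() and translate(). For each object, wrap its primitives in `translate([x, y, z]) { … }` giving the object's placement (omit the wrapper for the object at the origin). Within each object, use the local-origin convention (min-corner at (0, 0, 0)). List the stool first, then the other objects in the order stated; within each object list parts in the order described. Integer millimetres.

translate([0, 0, 364]) cube([358, 330, 39]);
translate([19, 19, 0]) cylinder(h = 364, r = 19);
translate([339, 19, 0]) cylinder(h = 364, r = 19);
translate([19, 311, 0]) cylinder(h = 364, r = 19);
translate([339, 311, 0]) cylinder(h = 364, r = 19);
translate([12, 157, 403]) {
  cube([30, 16, 427]);
  translate([304, 0, 0]) cube([30, 16, 427]);
  translate([30, 0, 0]) cube([274, 16, 30]);
  translate([30, 0, 397]) cube([274, 16, 30]);
}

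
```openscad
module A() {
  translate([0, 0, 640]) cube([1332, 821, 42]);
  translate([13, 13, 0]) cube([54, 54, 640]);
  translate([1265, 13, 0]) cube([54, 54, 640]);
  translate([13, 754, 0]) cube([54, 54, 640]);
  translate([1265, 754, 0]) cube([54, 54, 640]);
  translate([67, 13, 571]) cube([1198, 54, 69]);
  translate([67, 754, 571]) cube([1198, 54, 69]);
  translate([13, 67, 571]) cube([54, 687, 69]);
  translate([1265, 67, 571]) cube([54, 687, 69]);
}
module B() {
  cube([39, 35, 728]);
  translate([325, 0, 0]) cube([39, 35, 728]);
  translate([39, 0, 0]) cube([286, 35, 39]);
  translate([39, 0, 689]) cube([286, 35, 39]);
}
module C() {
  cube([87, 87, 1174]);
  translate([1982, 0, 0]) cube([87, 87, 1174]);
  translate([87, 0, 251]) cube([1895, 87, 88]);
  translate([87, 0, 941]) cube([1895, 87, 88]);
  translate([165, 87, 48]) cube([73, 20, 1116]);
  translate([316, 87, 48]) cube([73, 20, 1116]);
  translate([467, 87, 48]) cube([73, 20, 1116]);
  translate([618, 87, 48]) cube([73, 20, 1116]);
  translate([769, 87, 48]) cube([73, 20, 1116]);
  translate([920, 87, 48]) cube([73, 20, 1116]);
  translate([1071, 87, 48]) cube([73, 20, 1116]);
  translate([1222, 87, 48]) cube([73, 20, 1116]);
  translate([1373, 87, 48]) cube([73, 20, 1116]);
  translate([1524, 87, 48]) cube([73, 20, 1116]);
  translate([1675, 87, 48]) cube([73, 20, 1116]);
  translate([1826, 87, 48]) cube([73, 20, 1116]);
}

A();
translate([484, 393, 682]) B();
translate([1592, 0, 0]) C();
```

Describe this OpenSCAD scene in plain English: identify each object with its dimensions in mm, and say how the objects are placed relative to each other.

A is a table: top 1332 mm (x) × 821 mm (y), 42 mm thick, upper face at z = 682 mm, on four 54×54 mm square legs, each inset 13 mm from the nearest pair of top edges, running from z = 0 to the bottom of the top. Four apron rails, 54 mm thick and 69 mm tall, run between adjacent legs with their top edges flush with the underside of the top and their outer faces flush with the legs' outer faces.

B is a picture frame with a 286×650 mm rectangular opening (x by z) and a uniform 39 mm border on every side. Frame depth is 35 mm along y. It is built from two vertical stiles running the full outside height and two horizontal rails spanning the gap between the stiles.

C is a fence section. Two 87×87 mm posts, 1174 mm tall, stand on the floor with a clear span of 1895 mm between their inner faces. Two horizontal rails of 87×88 mm section span the gap between the posts with their undersides at z = 251 mm and z = 941 mm, flush with the posts' −y face. 12 pickets, each 73 mm wide, 20 mm thick and 1116 mm tall, are fixed to the +y face of the rails with their bottoms at z = 48 mm, evenly spaced across the span with equal gaps (rounded down to the nearest mm) at the −x end and between each pair — any rounding remainder accumulates at the +x end.

The picture frame is on top of the table, centred. The fence section is on the floor beside the table on its +x side.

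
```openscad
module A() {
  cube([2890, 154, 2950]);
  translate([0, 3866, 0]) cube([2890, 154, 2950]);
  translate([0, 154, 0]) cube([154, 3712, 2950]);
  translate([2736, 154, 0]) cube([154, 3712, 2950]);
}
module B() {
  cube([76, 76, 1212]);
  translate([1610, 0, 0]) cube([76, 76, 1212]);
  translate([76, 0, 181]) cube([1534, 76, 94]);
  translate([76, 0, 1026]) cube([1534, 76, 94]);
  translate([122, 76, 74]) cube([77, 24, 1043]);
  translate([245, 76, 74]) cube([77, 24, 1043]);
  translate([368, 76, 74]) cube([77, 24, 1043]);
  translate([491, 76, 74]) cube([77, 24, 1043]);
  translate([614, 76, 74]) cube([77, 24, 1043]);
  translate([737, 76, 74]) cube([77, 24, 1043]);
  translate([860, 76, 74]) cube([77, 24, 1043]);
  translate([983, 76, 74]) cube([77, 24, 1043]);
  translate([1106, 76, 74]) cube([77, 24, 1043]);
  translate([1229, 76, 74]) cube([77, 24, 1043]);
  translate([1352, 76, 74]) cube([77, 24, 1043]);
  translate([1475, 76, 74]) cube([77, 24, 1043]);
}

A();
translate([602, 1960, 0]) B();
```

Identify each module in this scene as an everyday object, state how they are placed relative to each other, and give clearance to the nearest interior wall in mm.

A is a house frame. B is a fence section. The fence section sits inside the house frame, centred. The clearance to the nearest interior wall is 448 mm.

Clearances: x = 448, y = 1806; minimum 448 mm.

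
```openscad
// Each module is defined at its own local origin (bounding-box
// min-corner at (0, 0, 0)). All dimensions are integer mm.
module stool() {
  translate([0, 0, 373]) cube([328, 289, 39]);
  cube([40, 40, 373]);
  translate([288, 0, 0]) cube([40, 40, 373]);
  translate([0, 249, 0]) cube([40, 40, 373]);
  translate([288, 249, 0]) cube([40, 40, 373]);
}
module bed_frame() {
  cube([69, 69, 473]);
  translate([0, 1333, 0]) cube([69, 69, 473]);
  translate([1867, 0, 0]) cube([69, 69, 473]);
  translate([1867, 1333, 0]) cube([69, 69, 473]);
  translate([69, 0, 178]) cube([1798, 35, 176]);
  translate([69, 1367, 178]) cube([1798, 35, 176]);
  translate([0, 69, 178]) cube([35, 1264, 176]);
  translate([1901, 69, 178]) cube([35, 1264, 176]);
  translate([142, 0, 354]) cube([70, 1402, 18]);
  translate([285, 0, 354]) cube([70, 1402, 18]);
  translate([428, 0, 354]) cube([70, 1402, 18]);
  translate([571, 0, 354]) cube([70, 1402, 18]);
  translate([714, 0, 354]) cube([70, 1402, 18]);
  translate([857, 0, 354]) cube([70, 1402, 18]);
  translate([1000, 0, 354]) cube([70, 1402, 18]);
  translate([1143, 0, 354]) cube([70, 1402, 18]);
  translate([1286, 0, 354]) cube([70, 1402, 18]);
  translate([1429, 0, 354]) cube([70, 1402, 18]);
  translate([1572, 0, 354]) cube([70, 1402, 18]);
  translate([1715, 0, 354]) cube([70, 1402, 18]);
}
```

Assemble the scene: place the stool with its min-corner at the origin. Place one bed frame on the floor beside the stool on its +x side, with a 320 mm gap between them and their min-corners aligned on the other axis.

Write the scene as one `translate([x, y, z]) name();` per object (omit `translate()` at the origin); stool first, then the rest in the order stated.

stool();
translate([648, 0, 0]) bed_frame();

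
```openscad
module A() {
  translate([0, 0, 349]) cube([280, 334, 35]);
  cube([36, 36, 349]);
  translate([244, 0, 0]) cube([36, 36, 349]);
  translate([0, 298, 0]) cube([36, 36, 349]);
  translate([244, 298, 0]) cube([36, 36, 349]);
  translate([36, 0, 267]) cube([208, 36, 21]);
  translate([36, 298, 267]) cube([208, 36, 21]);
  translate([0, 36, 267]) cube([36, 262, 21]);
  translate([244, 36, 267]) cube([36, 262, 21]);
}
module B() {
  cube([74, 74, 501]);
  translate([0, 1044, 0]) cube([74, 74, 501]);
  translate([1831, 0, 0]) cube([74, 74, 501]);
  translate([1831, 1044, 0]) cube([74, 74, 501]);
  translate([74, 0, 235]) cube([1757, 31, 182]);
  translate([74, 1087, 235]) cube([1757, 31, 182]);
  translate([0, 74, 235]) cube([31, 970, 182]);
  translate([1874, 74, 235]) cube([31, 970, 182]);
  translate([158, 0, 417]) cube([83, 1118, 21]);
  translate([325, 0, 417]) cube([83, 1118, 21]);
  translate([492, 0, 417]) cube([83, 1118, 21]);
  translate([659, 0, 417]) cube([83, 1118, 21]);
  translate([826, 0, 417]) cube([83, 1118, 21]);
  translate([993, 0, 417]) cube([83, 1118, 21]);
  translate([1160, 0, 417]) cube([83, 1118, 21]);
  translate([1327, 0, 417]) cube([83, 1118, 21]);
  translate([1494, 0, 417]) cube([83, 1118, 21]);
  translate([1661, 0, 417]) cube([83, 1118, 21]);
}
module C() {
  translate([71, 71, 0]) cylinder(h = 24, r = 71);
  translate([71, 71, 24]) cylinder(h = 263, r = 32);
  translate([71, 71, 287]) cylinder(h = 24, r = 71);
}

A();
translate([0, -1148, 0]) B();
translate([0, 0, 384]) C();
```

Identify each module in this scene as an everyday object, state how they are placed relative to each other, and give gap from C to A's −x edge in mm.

A is a stool. B is a bed frame. C is a spool. The bed frame is on the floor beside the stool on its −y side. The spool is on top of the stool. The gap from the spool to the stool's −x edge is 0 mm.

The spool's min-x is at 0; the stool's min-x is 0; gap = 0 mm.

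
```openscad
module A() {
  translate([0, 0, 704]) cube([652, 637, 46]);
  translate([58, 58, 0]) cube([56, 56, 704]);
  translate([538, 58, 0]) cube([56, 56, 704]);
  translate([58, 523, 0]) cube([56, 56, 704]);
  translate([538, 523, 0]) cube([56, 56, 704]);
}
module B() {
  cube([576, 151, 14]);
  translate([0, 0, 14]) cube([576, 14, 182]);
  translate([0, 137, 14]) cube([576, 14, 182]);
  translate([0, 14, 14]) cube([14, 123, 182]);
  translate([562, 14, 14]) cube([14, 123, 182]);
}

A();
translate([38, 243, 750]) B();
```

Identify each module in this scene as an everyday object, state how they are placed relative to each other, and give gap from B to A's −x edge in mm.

A is a table. B is an open box. The open box is on top of the table, centred. The gap from the open box to the table's −x edge is 38 mm.

The open box's min-x is at 38; the table's min-x is 0; gap = 38 mm.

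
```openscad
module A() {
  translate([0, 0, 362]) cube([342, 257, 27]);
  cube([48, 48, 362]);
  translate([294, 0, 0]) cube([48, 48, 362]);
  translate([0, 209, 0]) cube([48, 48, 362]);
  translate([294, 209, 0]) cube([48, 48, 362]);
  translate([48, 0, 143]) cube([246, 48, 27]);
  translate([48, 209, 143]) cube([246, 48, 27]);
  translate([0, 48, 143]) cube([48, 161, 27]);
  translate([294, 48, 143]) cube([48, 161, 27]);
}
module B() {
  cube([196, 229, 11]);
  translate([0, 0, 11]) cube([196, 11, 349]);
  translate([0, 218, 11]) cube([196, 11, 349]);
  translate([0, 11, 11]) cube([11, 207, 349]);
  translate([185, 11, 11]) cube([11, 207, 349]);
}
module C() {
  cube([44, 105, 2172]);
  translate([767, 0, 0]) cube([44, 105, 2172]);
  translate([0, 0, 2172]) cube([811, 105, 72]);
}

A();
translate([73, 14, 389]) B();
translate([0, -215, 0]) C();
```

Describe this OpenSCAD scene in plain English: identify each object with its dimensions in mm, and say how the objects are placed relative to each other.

A is a four-legged stool. The seat is a 342×257×27 mm slab whose top surface is at z = 389 mm; four square legs, each 48×48 mm in cross-section, run from the floor (z = 0) to the underside of the seat, each flush with a corner of the seat. Four stretchers, 48 mm wide and 27 mm tall, connect adjacent legs with their undersides at z = 143 mm, each running between the inner faces of the legs it joins and aligned with the legs' outer faces on the other axis.

B is an open-topped rectangular box: outside dimensions 196×229×360 mm, with a uniform wall and base thickness of 11 mm. The base is a full 196×229 slab on the floor; four walls sit on top of the base. The front and back walls (the −y and +y sides) span the full width; the two side walls fit between them.

C is a door frame. The clear opening is 723 mm wide and 2172 mm high. Two 44 mm wide jambs, 105 mm deep, stand either side of the opening from the floor to the top of the opening. A 72 mm thick head sits across the top of both jambs, spanning the full outside width of the frame.

The open box is on top of the stool, centred. The door frame is on the floor beside the stool on its −y side.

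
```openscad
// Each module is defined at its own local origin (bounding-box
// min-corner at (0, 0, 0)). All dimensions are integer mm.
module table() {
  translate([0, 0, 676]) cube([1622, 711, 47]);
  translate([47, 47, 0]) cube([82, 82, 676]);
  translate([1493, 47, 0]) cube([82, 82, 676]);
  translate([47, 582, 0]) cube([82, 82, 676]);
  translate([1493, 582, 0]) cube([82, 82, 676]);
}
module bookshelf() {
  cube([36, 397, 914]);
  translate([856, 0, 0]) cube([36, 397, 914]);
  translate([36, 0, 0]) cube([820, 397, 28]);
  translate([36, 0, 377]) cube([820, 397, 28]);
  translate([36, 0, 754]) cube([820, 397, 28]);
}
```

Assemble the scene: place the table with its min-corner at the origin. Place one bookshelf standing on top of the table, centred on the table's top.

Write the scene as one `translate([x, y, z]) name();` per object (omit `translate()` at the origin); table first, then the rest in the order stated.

table();
translate([365, 157, 723]) bookshelf();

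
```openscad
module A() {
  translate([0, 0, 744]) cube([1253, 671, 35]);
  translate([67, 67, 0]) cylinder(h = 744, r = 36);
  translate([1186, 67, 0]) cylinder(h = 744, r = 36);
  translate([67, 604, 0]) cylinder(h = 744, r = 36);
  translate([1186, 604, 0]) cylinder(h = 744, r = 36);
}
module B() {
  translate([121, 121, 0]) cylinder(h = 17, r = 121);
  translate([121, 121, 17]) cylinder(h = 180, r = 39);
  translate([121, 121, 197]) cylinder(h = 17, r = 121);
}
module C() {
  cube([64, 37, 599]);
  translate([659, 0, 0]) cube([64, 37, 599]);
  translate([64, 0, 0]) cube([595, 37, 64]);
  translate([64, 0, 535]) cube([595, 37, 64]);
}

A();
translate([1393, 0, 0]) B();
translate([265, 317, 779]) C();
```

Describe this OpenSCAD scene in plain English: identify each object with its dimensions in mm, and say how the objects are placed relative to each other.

A is a rectangular dining table. The top is 1253×671×35 mm with its upper surface at z = 779 mm. It stands on four round legs of 72 mm diameter, each leg's bounding box inset 31 mm from the nearest pair of top edges, running from the floor to the underside of the top.

B is a spool: two coaxial disc flanges of radius 121 mm and thickness 17 mm, joined by a core cylinder of radius 39 mm and height 180 mm. The lower flange rests on z = 0 and the three cylinders share a vertical axis.

C is a rectangular picture frame lying in the x–z plane (depth along y). The opening is 595 mm wide (x) by 471 mm tall (z), surrounded by a border 64 mm wide on all four sides. The frame is 37 mm deep and is made of two full-height vertical stiles with two horizontal rails fitted between them.

The spool is on the floor beside the table on its +x side. The picture frame is on top of the table, centred.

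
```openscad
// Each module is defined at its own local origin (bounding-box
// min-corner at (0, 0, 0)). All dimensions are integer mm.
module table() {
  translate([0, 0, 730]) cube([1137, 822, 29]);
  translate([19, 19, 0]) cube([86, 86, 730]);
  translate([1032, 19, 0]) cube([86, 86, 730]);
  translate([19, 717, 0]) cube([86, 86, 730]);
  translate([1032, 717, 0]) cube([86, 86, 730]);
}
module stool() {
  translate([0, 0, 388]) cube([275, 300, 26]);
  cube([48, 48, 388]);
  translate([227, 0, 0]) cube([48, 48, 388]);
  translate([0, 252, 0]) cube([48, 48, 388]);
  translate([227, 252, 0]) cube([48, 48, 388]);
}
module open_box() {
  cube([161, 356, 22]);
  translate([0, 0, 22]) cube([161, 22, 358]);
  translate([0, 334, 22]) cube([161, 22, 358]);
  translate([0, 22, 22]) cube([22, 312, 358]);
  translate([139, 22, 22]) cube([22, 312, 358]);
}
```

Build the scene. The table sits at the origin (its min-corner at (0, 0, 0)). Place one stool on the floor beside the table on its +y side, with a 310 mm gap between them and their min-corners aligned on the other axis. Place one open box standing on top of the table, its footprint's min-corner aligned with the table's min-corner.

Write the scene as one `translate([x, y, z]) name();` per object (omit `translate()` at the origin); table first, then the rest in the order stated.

table();
translate([0, 1132, 0]) stool();
translate([0, 0, 759]) open_box();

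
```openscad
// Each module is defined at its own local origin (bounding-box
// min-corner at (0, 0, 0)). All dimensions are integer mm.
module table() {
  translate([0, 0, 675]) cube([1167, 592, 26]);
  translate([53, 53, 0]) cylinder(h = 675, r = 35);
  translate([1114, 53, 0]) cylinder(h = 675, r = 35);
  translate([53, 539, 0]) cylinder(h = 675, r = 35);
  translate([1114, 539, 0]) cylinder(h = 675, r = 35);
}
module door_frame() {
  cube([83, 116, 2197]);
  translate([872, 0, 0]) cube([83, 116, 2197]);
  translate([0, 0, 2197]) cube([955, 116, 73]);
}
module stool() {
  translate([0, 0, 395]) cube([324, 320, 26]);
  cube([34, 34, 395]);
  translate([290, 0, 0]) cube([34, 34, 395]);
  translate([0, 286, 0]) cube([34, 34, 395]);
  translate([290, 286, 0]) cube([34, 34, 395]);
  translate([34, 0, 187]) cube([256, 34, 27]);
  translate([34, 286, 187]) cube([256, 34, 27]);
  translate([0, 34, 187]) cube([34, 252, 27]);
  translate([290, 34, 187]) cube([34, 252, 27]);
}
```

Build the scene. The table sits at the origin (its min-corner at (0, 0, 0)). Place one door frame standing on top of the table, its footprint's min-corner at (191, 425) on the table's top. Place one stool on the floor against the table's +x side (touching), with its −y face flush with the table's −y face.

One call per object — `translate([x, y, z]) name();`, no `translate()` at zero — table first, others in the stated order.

table();
translate([191, 425, 701]) door_frame();
translate([1167, 0, 0]) stool();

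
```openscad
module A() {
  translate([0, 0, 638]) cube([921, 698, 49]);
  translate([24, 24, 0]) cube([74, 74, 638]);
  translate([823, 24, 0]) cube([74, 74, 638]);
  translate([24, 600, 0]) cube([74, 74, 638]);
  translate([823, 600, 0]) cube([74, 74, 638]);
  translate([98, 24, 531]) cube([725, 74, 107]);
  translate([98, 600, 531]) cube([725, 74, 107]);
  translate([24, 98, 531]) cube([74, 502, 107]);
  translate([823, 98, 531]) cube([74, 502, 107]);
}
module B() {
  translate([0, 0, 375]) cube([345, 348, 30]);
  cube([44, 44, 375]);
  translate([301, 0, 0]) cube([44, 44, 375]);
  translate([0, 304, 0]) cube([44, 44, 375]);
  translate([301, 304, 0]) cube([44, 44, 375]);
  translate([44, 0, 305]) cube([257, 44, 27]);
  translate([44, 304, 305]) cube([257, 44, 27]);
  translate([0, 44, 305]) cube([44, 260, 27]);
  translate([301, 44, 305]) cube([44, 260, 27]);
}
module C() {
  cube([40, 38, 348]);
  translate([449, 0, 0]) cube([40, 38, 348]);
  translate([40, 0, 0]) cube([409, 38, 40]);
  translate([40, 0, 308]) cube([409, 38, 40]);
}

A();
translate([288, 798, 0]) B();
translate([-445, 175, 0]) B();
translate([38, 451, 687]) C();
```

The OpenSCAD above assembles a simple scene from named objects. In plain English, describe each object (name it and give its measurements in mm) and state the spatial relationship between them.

A is a table with a 921×698 mm rectangular top, 49 mm thick, top surface at z = 687 mm, supported by four 74×74 mm square legs, each inset 24 mm from the nearest pair of top edges, running from the floor. Four apron rails, 74 mm thick and 107 mm tall, run between adjacent legs with their top edges flush with the underside of the top and their outer faces flush with the legs' outer faces.

B is a four-legged stool. The seat is 345×348 mm, 30 mm thick, top at z = 405 mm. It stands on four square legs, each 44×44 mm in cross-section, from z = 0 to the seat underside, each flush with a corner of the seat. Four stretchers, 44 mm wide and 27 mm tall, connect adjacent legs with their undersides at z = 305 mm, each running between the inner faces of the legs it joins and aligned with the legs' outer faces on the other axis.

C is a rectangular picture frame lying in the x–z plane (depth along y). The opening is 409 mm wide (x) by 268 mm tall (z), surrounded by a border 40 mm wide on all four sides. The frame is 38 mm deep and is made of two full-height vertical stiles with two horizontal rails fitted between them.

Two stools sit around the table at the +y, −x sides. The picture frame is on top of the table.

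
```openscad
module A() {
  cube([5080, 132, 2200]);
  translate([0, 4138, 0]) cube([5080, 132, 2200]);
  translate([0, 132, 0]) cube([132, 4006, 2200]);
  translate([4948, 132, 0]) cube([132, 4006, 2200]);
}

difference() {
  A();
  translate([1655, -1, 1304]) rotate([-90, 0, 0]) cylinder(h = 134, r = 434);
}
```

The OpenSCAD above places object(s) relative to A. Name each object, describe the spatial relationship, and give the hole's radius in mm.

The subtracted cylinder has r = 434 mm.

A is a house frame. The house frame has a circular hole through its front wall. The hole's radius is 434 mm.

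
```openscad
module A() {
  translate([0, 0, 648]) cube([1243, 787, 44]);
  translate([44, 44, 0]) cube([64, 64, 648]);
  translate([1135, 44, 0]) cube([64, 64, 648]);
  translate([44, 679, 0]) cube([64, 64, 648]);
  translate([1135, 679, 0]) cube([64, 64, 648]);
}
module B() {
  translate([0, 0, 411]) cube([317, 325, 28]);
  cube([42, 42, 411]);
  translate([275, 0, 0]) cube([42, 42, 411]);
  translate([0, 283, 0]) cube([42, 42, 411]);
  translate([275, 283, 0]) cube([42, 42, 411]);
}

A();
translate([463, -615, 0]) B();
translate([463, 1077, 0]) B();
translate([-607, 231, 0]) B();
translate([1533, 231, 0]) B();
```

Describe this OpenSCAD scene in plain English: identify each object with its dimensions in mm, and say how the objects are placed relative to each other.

A is a table with a 1243×787 mm rectangular top, 44 mm thick, top surface at z = 692 mm, supported by four 64×64 mm square legs, each inset 44 mm from the nearest pair of top edges, running from the floor.

B is a four-legged stool. The seat is 317×325 mm, 28 mm thick, top at z = 439 mm. It stands on four square legs, each 42×42 mm in cross-section, from z = 0 to the seat underside, each flush with a corner of the seat.

Four stools sit around the table at the −y, +y, −x, +x sides.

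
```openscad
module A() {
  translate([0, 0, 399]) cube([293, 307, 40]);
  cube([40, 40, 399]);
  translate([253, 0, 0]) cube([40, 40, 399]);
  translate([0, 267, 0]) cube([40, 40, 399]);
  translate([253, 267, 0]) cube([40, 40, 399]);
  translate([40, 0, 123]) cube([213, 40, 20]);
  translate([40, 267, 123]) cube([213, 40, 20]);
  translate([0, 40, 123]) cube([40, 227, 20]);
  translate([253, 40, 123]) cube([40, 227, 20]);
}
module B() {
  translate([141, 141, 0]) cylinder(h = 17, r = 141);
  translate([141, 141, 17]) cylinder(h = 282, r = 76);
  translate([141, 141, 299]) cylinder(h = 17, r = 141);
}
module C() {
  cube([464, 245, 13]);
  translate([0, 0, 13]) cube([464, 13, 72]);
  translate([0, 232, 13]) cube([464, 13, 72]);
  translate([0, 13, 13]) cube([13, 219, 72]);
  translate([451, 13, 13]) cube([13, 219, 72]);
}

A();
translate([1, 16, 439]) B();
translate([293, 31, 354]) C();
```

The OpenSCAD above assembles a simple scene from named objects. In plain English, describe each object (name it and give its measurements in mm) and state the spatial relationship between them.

A is a simple wooden stool: a rectangular seat 293 mm (x) by 307 mm (y), 40 mm thick, top face at z = 439 mm, on four square legs, each 40×40 mm in cross-section. The legs rest on z = 0, each flush with a corner of the seat. Four stretchers, 40 mm wide and 20 mm tall, connect adjacent legs with their undersides at z = 123 mm, each running between the inner faces of the legs it joins and aligned with the legs' outer faces on the other axis.

B is a spool: two coaxial disc flanges of radius 141 mm and thickness 17 mm, joined by a core cylinder of radius 76 mm and height 282 mm. The lower flange rests on z = 0 and the three cylinders share a vertical axis.

C is an open storage box with external size 464×245×85 mm and wall thickness 13 mm (the base is also 13 mm thick). The base covers the whole footprint; the four walls stand on the base, with the y-facing walls full-width and the x-facing walls fitting between their inner faces.

The spool is on top of the stool. The open box is beside the stool with their tops flush at z = 439.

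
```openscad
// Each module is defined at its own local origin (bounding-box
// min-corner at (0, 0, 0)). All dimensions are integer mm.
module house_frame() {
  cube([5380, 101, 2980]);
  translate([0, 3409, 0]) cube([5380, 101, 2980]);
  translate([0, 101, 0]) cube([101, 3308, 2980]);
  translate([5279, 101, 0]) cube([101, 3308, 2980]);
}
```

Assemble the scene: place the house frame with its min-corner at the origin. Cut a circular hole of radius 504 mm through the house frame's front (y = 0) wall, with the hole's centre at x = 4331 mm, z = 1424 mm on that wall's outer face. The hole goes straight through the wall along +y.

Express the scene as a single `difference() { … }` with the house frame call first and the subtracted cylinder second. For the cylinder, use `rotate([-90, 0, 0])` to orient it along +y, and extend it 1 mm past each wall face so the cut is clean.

difference() {
  house_frame();
  translate([4331, -1, 1424]) rotate([-90, 0, 0]) cylinder(h = 103, r = 504);
}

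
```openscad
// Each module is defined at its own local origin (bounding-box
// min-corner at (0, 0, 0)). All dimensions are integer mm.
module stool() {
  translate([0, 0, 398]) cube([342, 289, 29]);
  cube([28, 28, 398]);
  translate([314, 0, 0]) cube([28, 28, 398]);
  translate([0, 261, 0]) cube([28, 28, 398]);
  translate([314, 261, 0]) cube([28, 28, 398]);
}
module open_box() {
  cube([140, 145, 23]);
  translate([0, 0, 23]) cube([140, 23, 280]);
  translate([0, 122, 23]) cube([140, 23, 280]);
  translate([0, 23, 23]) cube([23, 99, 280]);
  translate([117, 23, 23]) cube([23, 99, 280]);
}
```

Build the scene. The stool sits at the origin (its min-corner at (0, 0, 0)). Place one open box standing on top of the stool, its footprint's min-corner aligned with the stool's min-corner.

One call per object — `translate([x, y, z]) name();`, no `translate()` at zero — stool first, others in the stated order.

stool();
translate([0, 0, 427]) open_box();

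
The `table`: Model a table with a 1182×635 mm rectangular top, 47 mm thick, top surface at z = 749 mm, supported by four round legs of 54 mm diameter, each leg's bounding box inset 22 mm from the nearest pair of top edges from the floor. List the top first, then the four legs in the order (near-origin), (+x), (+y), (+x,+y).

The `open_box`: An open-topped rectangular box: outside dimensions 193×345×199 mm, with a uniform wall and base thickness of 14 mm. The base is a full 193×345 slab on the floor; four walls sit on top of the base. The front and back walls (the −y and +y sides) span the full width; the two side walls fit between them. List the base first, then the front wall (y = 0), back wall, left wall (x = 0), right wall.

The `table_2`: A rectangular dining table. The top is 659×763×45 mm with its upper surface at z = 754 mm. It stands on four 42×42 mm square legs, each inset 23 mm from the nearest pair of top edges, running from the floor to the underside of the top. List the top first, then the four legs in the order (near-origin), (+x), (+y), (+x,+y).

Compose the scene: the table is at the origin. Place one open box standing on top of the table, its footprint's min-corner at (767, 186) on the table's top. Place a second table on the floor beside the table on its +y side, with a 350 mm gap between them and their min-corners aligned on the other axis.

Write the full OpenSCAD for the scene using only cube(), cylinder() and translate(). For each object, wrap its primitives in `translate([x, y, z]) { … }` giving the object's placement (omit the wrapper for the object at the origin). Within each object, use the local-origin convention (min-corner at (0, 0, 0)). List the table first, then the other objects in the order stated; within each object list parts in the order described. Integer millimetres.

translate([0, 0, 702]) cube([1182, 635, 47]);
translate([49, 49, 0]) cylinder(h = 702, r = 27);
translate([1133, 49, 0]) cylinder(h = 702, r = 27);
translate([49, 586, 0]) cylinder(h = 702, r = 27);
translate([1133, 586, 0]) cylinder(h = 702, r = 27);
translate([767, 186, 749]) {
  cube([193, 345, 14]);
  translate([0, 0, 14]) cube([193, 14, 185]);
  translate([0, 331, 14]) cube([193, 14, 185]);
  translate([0, 14, 14]) cube([14, 317, 185]);
  translate([179, 14, 14]) cube([14, 317, 185]);
}
translate([0, 985, 0]) {
  translate([0, 0, 709]) cube([659, 763, 45]);
  translate([23, 23, 0]) cube([42, 42, 709]);
  translate([594, 23, 0]) cube([42, 42, 709]);
  translate([23, 698, 0]) cube([42, 42, 709]);
  translate([594, 698, 0]) cube([42, 42, 709]);
}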